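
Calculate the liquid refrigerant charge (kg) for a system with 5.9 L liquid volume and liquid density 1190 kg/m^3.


Charge = V * rho / 1000
Charge = 5.9 * 1190 / 1000
Charge = 7.02 kg

7.02


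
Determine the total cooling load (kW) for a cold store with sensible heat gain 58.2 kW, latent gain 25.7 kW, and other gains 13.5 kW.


Q_total = Q_s + Q_l + Q_misc
Q_total = 58.2 + 25.7 + 13.5
Q_total = 97.4 kW

97.4


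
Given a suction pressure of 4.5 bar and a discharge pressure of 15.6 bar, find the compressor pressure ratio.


PR = P_high / P_low
PR = 15.6 / 4.5
PR = 3.467

3.467


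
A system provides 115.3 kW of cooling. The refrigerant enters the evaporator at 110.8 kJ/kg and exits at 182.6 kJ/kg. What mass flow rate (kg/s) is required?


dh = 182.6 - 110.8 = 71.8 kJ/kg
m_dot = Q / dh = 115.3 / 71.8 = 1.6058 kg/s

1.6058


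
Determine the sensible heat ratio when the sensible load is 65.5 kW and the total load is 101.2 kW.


SHR = Q_sensible / Q_total
SHR = 65.5 / 101.2
SHR = 0.647

0.647


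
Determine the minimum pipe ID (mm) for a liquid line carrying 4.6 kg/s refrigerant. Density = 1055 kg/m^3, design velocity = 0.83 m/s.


A = m_dot / (rho * v) = 4.6 / (1055 * 0.83) = 0.00525324045 m^2
d = sqrt(4*A/pi) * 1000
d = 81.8 mm

81.8


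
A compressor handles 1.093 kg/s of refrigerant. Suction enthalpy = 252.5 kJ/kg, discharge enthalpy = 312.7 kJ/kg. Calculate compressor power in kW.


dh = 312.7 - 252.5 = 60.2 kJ/kg
W = m_dot * dh = 1.093 * 60.2 = 65.8 kW

65.8


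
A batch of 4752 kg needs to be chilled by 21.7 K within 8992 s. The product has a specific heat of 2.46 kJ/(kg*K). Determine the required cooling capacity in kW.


Q = m * cp * dT / t
Q = 4752 * 2.46 * 21.7 / 8992
Q = 28.211 kW

28.211


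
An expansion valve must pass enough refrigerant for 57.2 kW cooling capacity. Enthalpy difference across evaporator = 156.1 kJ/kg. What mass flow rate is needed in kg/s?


m_dot = Q / dh
m_dot = 57.2 / 156.1
m_dot = 0.3664 kg/s

0.3664


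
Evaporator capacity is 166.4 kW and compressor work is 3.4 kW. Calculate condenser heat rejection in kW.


Q_cond = Q_evap + W
Q_cond = 166.4 + 3.4
Q_cond = 169.8 kW

169.8


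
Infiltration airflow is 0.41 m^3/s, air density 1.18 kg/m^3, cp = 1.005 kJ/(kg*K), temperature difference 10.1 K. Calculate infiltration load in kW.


Q = V_dot * rho * cp * dT
Q = 0.41 * 1.18 * 1.005 * 10.1
Q = 4.911 kW

4.911


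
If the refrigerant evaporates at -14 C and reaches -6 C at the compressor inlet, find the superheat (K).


Superheat = T_suction - T_evap
Superheat = -6 - (-14)
Superheat = 8 K

8


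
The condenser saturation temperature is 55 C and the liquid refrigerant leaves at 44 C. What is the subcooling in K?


Subcooling = T_cond - T_liquid
Subcooling = 55 - 44
Subcooling = 11 K

11


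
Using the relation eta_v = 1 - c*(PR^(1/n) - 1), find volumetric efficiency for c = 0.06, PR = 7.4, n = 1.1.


PR^(1/n) = 7.4^(1/1.1) = 6.16894153
eta_v = 1 - 0.06 * (6.16894153 - 1)
eta_v = 0.6899

0.6899


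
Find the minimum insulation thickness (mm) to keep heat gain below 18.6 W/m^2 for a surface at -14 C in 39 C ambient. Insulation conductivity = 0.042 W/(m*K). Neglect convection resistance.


dT = 39 - (-14) = 53 K
thickness = k * dT / q_max * 1000
thickness = 0.042 * 53 / 18.6 * 1000
thickness = 119.7 mm

119.7


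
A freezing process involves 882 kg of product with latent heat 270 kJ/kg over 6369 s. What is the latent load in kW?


Q_lat = m * h_fg / t
Q_lat = 882 * 270 / 6369
Q_lat = 37.39 kW

37.39


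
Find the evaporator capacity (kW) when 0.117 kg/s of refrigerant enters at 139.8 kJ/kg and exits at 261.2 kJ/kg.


dh = 261.2 - 139.8 = 121.4 kJ/kg
Q_evap = m_dot * dh = 0.117 * 121.4
Q_evap = 14.2 kW

14.2


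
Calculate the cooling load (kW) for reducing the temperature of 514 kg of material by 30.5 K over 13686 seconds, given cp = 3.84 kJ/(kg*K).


Q = m * cp * dT / t
Q = 514 * 3.84 * 30.5 / 13686
Q = 4.399 kW

4.399


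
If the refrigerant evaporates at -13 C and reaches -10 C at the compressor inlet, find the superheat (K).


Superheat = T_suction - T_evap
Superheat = -10 - (-13)
Superheat = 3 K

3


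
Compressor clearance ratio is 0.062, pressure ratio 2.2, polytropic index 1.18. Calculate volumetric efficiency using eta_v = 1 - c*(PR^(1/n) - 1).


PR^(1/n) = 2.2^(1/1.18) = 1.95069204
eta_v = 1 - 0.062 * (1.95069204 - 1)
eta_v = 0.9411

0.9411


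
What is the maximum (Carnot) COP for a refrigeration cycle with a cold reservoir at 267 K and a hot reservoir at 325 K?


dT = 325 - 267 = 58 K
COP_carnot = T_cold / dT = 267 / 58
COP_carnot = 4.603

4.603


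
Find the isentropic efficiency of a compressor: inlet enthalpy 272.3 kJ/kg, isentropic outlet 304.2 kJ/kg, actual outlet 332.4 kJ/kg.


dh_ideal = 304.2 - 272.3 = 31.9 kJ/kg
dh_actual = 332.4 - 272.3 = 60.1 kJ/kg
eta_s = dh_ideal / dh_actual = 31.9 / 60.1
eta_s = 0.5308

0.5308


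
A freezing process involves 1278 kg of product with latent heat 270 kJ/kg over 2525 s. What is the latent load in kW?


Q_lat = m * h_fg / t
Q_lat = 1278 * 270 / 2525
Q_lat = 136.66 kW

136.66


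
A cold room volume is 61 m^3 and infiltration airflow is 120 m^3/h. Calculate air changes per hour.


ACH = flow / volume
ACH = 120 / 61
ACH = 1.967

1.967


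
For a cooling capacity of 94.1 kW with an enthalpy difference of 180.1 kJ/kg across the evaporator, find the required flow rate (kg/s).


m_dot = Q / dh
m_dot = 94.1 / 180.1
m_dot = 0.5225 kg/s

0.5225


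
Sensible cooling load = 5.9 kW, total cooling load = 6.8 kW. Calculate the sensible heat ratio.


SHR = Q_sensible / Q_total
SHR = 5.9 / 6.8
SHR = 0.868

0.868


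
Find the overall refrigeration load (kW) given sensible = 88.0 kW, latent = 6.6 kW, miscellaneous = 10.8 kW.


Q_total = Q_s + Q_l + Q_misc
Q_total = 88.0 + 6.6 + 10.8
Q_total = 105.4 kW

105.4


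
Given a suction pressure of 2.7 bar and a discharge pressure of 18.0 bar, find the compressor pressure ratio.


PR = P_high / P_low
PR = 18.0 / 2.7
PR = 6.667

6.667


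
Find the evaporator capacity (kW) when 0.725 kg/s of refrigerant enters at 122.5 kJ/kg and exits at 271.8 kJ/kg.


dh = 271.8 - 122.5 = 149.3 kJ/kg
Q_evap = m_dot * dh = 0.725 * 149.3
Q_evap = 108.24 kW

108.24


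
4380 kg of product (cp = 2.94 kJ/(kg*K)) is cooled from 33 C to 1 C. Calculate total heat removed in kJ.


dT = 33 - (1) = 32 K
Q = m * cp * dT = 4380 * 2.94 * 32
Q = 412070 kJ

412070


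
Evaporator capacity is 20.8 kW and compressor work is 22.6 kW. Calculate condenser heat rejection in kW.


Q_cond = Q_evap + W
Q_cond = 20.8 + 22.6
Q_cond = 43.4 kW

43.4


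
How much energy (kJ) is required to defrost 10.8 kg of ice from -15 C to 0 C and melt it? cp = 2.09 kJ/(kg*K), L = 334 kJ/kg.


Sensible heat = cp * dT = 2.09 * 15 = 31.35 kJ/kg
Total per kg = 31.35 + 334 = 365.35 kJ/kg
Q = m * total = 10.8 * 365.35
Q = 3945.8 kJ

3945.8


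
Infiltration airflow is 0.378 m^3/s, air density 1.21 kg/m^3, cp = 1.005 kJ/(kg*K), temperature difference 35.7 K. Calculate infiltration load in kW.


Q = V_dot * rho * cp * dT
Q = 0.378 * 1.21 * 1.005 * 35.7
Q = 16.41 kW

16.41


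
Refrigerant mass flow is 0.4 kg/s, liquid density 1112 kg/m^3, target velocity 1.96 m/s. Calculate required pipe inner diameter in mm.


A = m_dot / (rho * v) = 0.4 / (1112 * 1.96) = 0.0001835266481 m^2
d = sqrt(4*A/pi) * 1000
d = 15.3 mm

15.3


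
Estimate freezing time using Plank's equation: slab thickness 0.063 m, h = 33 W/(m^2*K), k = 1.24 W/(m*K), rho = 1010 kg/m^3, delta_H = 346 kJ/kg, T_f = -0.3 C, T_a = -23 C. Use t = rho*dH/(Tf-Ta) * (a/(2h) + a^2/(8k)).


dT = -0.3 - (-23) = 22.7 K
term1 = a/(2h) = 0.063/(2*33) = 0.0009545454545
term2 = a^2/(8k) = 0.063^2/(8*1.24) = 0.0004001008065
t = rho*dH*1000/dT * (term1 + term2)
t = 1010*346*1000/22.7 * (0.0009545454545 + 0.0004001008065)
t = 20854 s

20854


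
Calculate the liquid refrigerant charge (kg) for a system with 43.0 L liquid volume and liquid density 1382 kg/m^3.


Charge = V * rho / 1000
Charge = 43.0 * 1382 / 1000
Charge = 59.43 kg

59.43


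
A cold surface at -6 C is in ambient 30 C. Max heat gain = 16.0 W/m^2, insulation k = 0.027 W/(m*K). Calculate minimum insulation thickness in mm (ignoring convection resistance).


dT = 30 - (-6) = 36 K
thickness = k * dT / q_max * 1000
thickness = 0.027 * 36 / 16.0 * 1000
thickness = 60.8 mm

60.8


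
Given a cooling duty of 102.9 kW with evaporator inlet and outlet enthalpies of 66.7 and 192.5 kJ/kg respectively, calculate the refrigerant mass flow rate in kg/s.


dh = 192.5 - 66.7 = 125.8 kJ/kg
m_dot = Q / dh = 102.9 / 125.8 = 0.818 kg/s

0.818


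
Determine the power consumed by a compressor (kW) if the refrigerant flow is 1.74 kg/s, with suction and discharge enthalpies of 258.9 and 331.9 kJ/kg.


dh = 331.9 - 258.9 = 73.0 kJ/kg
W = m_dot * dh = 1.74 * 73.0 = 127.02 kW

127.02


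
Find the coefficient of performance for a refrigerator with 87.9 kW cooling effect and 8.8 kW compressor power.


COP = Q_evap / W
COP = 87.9 / 8.8
COP = 9.989

9.989


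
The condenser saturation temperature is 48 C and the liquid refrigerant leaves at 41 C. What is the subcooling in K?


Subcooling = T_cond - T_liquid
Subcooling = 48 - 41
Subcooling = 7 K

7


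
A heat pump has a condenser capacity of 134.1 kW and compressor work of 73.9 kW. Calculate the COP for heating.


COP_hp = Q_cond / W
COP_hp = 134.1 / 73.9
COP_hp = 1.815

1.815


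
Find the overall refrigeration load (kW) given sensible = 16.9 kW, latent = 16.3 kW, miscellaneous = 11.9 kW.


Q_total = Q_s + Q_l + Q_misc
Q_total = 16.9 + 16.3 + 11.9
Q_total = 45.1 kW

45.1


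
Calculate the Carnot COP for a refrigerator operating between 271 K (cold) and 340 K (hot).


dT = 340 - 271 = 69 K
COP_carnot = T_cold / dT = 271 / 69
COP_carnot = 3.928

3.928


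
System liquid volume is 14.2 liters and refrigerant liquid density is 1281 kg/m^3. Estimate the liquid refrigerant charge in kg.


Charge = V * rho / 1000
Charge = 14.2 * 1281 / 1000
Charge = 18.19 kg

18.19


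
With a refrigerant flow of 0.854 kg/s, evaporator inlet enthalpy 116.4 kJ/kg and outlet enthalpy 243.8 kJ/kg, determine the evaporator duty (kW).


dh = 243.8 - 116.4 = 127.4 kJ/kg
Q_evap = m_dot * dh = 0.854 * 127.4
Q_evap = 108.8 kW

108.8


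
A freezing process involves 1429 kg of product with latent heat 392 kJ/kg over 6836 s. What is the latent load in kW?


Q_lat = m * h_fg / t
Q_lat = 1429 * 392 / 6836
Q_lat = 81.94 kW

81.94


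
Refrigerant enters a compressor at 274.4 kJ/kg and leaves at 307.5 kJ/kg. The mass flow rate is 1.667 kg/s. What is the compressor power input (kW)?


dh = 307.5 - 274.4 = 33.1 kJ/kg
W = m_dot * dh = 1.667 * 33.1 = 55.18 kW

55.18


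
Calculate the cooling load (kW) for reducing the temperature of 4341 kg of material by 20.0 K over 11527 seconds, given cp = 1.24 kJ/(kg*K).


Q = m * cp * dT / t
Q = 4341 * 1.24 * 20.0 / 11527
Q = 9.34 kW

9.34


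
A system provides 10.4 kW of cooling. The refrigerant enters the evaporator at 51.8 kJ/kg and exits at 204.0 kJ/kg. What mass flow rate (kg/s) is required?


dh = 204.0 - 51.8 = 152.2 kJ/kg
m_dot = Q / dh = 10.4 / 152.2 = 0.0683 kg/s

0.0683


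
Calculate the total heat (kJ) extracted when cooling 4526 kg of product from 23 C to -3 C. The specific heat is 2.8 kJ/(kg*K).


dT = 23 - (-3) = 26 K
Q = m * cp * dT = 4526 * 2.8 * 26
Q = 329493 kJ

329493


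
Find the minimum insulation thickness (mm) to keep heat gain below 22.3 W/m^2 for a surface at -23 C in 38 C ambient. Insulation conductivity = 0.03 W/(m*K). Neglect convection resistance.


dT = 38 - (-23) = 61 K
thickness = k * dT / q_max * 1000
thickness = 0.03 * 61 / 22.3 * 1000
thickness = 82.1 mm

82.1


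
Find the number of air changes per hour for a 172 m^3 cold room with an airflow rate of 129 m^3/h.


ACH = flow / volume
ACH = 129 / 172
ACH = 0.75

0.75


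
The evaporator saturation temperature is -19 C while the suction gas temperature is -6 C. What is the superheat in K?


Superheat = T_suction - T_evap
Superheat = -6 - (-19)
Superheat = 13 K

13


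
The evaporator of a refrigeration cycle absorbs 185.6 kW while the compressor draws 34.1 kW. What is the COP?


COP = Q_evap / W
COP = 185.6 / 34.1
COP = 5.443

5.443


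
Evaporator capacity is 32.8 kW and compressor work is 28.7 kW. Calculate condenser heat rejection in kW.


Q_cond = Q_evap + W
Q_cond = 32.8 + 28.7
Q_cond = 61.5 kW

61.5


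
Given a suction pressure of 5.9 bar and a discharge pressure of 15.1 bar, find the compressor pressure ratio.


PR = P_high / P_low
PR = 15.1 / 5.9
PR = 2.559

2.559


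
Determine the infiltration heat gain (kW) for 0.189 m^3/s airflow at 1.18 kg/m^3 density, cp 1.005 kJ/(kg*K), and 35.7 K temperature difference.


Q = V_dot * rho * cp * dT
Q = 0.189 * 1.18 * 1.005 * 35.7
Q = 8.002 kW

8.002


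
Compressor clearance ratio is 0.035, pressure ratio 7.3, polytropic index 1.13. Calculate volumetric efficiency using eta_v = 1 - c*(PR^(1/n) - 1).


PR^(1/n) = 7.3^(1/1.13) = 5.80767802
eta_v = 1 - 0.035 * (5.80767802 - 1)
eta_v = 0.8317

0.8317


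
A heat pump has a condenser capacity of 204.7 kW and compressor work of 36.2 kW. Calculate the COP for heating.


COP_hp = Q_cond / W
COP_hp = 204.7 / 36.2
COP_hp = 5.655

5.655


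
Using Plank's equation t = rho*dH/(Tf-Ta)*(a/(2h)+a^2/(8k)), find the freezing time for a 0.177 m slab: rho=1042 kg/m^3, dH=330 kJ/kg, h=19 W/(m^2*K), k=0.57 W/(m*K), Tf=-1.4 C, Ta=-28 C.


dT = -1.4 - (-28) = 26.6 K
term1 = a/(2h) = 0.177/(2*19) = 0.004657894737
term2 = a^2/(8k) = 0.177^2/(8*0.57) = 0.006870394737
t = rho*dH*1000/dT * (term1 + term2)
t = 1042*330*1000/26.6 * (0.004657894737 + 0.006870394737)
t = 149027 s

149027


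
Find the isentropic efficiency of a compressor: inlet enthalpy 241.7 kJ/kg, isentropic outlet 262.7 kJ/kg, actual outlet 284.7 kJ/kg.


dh_ideal = 262.7 - 241.7 = 21.0 kJ/kg
dh_actual = 284.7 - 241.7 = 43.0 kJ/kg
eta_s = dh_ideal / dh_actual = 21.0 / 43.0
eta_s = 0.4884

0.4884


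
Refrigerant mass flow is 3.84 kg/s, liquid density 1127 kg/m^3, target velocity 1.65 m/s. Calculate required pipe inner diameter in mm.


A = m_dot / (rho * v) = 3.84 / (1127 * 1.65) = 0.00206501573 m^2
d = sqrt(4*A/pi) * 1000
d = 51.3 mm

51.3


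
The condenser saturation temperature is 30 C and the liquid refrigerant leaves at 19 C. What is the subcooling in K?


Subcooling = T_cond - T_liquid
Subcooling = 30 - 19
Subcooling = 11 K

11


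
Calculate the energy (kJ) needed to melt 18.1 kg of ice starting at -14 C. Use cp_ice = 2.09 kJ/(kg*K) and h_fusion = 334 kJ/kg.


Sensible heat = cp * dT = 2.09 * 14 = 29.26 kJ/kg
Total per kg = 29.26 + 334 = 363.26 kJ/kg
Q = m * total = 18.1 * 363.26
Q = 6575.0 kJ

6575.0


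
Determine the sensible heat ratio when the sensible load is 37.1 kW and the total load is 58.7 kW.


SHR = Q_sensible / Q_total
SHR = 37.1 / 58.7
SHR = 0.632

0.632


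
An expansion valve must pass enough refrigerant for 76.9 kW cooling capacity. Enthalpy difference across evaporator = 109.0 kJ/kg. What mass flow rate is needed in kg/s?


m_dot = Q / dh
m_dot = 76.9 / 109.0
m_dot = 0.7055 kg/s

0.7055


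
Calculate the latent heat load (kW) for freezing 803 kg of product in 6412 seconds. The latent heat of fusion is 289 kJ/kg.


Q_lat = m * h_fg / t
Q_lat = 803 * 289 / 6412
Q_lat = 36.19 kW

36.19


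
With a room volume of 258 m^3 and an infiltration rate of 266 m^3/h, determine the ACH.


ACH = flow / volume
ACH = 266 / 258
ACH = 1.031

1.031


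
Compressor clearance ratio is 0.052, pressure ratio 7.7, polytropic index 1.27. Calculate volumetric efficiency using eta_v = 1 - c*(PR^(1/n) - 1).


PR^(1/n) = 7.7^(1/1.27) = 4.98912279
eta_v = 1 - 0.052 * (4.98912279 - 1)
eta_v = 0.7926

0.7926


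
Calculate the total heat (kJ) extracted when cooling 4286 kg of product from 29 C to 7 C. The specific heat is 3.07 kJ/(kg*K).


dT = 29 - (7) = 22 K
Q = m * cp * dT = 4286 * 3.07 * 22
Q = 289476 kJ

289476


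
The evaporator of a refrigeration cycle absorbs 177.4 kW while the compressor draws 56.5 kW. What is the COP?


COP = Q_evap / W
COP = 177.4 / 56.5
COP = 3.14

3.14


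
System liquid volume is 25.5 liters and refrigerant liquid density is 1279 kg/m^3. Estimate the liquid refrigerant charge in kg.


Charge = V * rho / 1000
Charge = 25.5 * 1279 / 1000
Charge = 32.61 kg

32.61


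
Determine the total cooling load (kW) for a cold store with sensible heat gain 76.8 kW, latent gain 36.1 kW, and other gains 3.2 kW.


Q_total = Q_s + Q_l + Q_misc
Q_total = 76.8 + 36.1 + 3.2
Q_total = 116.1 kW

116.1


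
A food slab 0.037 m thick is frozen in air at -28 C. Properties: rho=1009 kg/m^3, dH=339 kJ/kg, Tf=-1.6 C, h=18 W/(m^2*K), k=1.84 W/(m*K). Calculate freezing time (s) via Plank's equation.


dT = -1.6 - (-28) = 26.4 K
term1 = a/(2h) = 0.037/(2*18) = 0.001027777778
term2 = a^2/(8k) = 0.037^2/(8*1.84) = 0.00009300271739
t = rho*dH*1000/dT * (term1 + term2)
t = 1009*339*1000/26.4 * (0.001027777778 + 0.00009300271739)
t = 14521 s

14521


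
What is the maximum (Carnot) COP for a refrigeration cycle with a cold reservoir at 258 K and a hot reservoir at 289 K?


dT = 289 - 258 = 31 K
COP_carnot = T_cold / dT = 258 / 31
COP_carnot = 8.323

8.323


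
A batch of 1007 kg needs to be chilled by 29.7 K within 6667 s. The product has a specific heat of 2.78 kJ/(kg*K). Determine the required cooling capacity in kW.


Q = m * cp * dT / t
Q = 1007 * 2.78 * 29.7 / 6667
Q = 12.471 kW

12.471


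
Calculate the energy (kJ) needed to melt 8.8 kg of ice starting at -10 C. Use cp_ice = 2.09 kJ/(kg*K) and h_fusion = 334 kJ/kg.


Sensible heat = cp * dT = 2.09 * 10 = 20.9 kJ/kg
Total per kg = 20.9 + 334 = 354.9 kJ/kg
Q = m * total = 8.8 * 354.9
Q = 3123.1 kJ

3123.1


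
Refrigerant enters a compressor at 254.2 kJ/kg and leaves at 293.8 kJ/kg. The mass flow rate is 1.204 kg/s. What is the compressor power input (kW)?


dh = 293.8 - 254.2 = 39.6 kJ/kg
W = m_dot * dh = 1.204 * 39.6 = 47.68 kW

47.68


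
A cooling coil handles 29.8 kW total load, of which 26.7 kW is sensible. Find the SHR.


SHR = Q_sensible / Q_total
SHR = 26.7 / 29.8
SHR = 0.896

0.896


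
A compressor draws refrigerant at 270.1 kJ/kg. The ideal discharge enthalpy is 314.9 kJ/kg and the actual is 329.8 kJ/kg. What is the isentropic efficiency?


dh_ideal = 314.9 - 270.1 = 44.8 kJ/kg
dh_actual = 329.8 - 270.1 = 59.7 kJ/kg
eta_s = dh_ideal / dh_actual = 44.8 / 59.7
eta_s = 0.7504

0.7504


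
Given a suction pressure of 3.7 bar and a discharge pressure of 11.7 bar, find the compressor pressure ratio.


PR = P_high / P_low
PR = 11.7 / 3.7
PR = 3.162

3.162


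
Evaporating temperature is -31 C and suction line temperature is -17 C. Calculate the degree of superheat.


Superheat = T_suction - T_evap
Superheat = -17 - (-31)
Superheat = 14 K

14


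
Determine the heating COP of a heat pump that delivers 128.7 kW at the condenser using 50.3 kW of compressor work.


COP_hp = Q_cond / W
COP_hp = 128.7 / 50.3
COP_hp = 2.559

2.559


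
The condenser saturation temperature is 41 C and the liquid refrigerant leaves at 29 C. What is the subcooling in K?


Subcooling = T_cond - T_liquid
Subcooling = 41 - 29
Subcooling = 12 K

12


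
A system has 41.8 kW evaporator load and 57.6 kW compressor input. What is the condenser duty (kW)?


Q_cond = Q_evap + W
Q_cond = 41.8 + 57.6
Q_cond = 99.4 kW

99.4


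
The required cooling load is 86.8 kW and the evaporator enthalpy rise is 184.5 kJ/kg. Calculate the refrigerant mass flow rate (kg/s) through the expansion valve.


m_dot = Q / dh
m_dot = 86.8 / 184.5
m_dot = 0.4705 kg/s

0.4705


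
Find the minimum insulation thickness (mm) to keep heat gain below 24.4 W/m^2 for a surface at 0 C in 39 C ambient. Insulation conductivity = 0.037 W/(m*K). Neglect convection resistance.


dT = 39 - (0) = 39 K
thickness = k * dT / q_max * 1000
thickness = 0.037 * 39 / 24.4 * 1000
thickness = 59.1 mm

59.1


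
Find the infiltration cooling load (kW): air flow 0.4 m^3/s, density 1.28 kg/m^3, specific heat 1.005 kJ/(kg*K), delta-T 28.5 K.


Q = V_dot * rho * cp * dT
Q = 0.4 * 1.28 * 1.005 * 28.5
Q = 14.665 kW

14.665


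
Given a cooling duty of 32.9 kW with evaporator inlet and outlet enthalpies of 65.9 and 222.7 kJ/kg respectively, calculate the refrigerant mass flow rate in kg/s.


dh = 222.7 - 65.9 = 156.8 kJ/kg
m_dot = Q / dh = 32.9 / 156.8 = 0.2098 kg/s

0.2098


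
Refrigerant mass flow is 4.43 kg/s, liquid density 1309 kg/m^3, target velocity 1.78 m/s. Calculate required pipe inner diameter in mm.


A = m_dot / (rho * v) = 4.43 / (1309 * 1.78) = 0.001901271234 m^2
d = sqrt(4*A/pi) * 1000
d = 49.2 mm

49.2


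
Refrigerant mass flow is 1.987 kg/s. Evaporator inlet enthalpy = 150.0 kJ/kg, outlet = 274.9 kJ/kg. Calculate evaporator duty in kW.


dh = 274.9 - 150.0 = 124.9 kJ/kg
Q_evap = m_dot * dh = 1.987 * 124.9
Q_evap = 248.18 kW

248.18


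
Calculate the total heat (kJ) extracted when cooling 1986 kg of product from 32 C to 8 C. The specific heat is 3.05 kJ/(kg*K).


dT = 32 - (8) = 24 K
Q = m * cp * dT = 1986 * 3.05 * 24
Q = 145375 kJ

145375


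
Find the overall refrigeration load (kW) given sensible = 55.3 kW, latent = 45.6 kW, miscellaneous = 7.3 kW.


Q_total = Q_s + Q_l + Q_misc
Q_total = 55.3 + 45.6 + 7.3
Q_total = 108.2 kW

108.2


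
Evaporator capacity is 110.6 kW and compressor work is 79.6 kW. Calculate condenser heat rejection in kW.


Q_cond = Q_evap + W
Q_cond = 110.6 + 79.6
Q_cond = 190.2 kW

190.2


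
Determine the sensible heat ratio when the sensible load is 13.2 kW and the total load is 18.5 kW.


SHR = Q_sensible / Q_total
SHR = 13.2 / 18.5
SHR = 0.714

0.714


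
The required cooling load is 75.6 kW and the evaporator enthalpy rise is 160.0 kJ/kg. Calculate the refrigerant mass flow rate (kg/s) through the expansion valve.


m_dot = Q / dh
m_dot = 75.6 / 160.0
m_dot = 0.4725 kg/s

0.4725


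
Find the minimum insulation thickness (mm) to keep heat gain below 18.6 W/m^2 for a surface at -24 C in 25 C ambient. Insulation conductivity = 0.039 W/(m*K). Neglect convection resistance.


dT = 25 - (-24) = 49 K
thickness = k * dT / q_max * 1000
thickness = 0.039 * 49 / 18.6 * 1000
thickness = 102.7 mm

102.7


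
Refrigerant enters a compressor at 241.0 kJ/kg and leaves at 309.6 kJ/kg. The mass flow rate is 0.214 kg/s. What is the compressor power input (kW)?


dh = 309.6 - 241.0 = 68.6 kJ/kg
W = m_dot * dh = 0.214 * 68.6 = 14.68 kW

14.68


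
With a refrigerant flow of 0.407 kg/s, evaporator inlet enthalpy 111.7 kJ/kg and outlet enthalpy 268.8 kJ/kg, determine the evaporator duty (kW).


dh = 268.8 - 111.7 = 157.1 kJ/kg
Q_evap = m_dot * dh = 0.407 * 157.1
Q_evap = 63.94 kW

63.94


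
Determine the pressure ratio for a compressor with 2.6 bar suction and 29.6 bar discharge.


PR = P_high / P_low
PR = 29.6 / 2.6
PR = 11.385

11.385


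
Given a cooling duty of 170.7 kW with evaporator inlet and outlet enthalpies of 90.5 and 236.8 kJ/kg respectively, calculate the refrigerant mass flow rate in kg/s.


dh = 236.8 - 90.5 = 146.3 kJ/kg
m_dot = Q / dh = 170.7 / 146.3 = 1.1668 kg/s

1.1668


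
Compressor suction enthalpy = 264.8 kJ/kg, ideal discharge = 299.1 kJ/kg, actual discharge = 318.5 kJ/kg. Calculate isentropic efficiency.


dh_ideal = 299.1 - 264.8 = 34.3 kJ/kg
dh_actual = 318.5 - 264.8 = 53.7 kJ/kg
eta_s = dh_ideal / dh_actual = 34.3 / 53.7
eta_s = 0.6387

0.6387


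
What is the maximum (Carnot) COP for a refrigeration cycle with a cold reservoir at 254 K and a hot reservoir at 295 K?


dT = 295 - 254 = 41 K
COP_carnot = T_cold / dT = 254 / 41
COP_carnot = 6.195

6.195


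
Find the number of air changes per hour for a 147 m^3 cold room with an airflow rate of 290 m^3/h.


ACH = flow / volume
ACH = 290 / 147
ACH = 1.973

1.973


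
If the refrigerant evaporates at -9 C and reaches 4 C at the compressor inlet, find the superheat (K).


Superheat = T_suction - T_evap
Superheat = 4 - (-9)
Superheat = 13 K

13


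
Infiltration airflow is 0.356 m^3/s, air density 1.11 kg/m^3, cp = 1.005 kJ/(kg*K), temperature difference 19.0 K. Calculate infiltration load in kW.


Q = V_dot * rho * cp * dT
Q = 0.356 * 1.11 * 1.005 * 19.0
Q = 7.546 kW

7.546


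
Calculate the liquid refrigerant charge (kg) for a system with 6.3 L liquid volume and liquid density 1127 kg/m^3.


Charge = V * rho / 1000
Charge = 6.3 * 1127 / 1000
Charge = 7.1 kg

7.1


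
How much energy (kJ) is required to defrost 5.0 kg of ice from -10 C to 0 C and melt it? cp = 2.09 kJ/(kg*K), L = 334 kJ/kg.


Sensible heat = cp * dT = 2.09 * 10 = 20.9 kJ/kg
Total per kg = 20.9 + 334 = 354.9 kJ/kg
Q = m * total = 5.0 * 354.9
Q = 1774.5 kJ

1774.5


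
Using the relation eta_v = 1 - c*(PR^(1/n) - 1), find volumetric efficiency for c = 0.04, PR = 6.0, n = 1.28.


PR^(1/n) = 6.0^(1/1.28) = 4.05443801
eta_v = 1 - 0.04 * (4.05443801 - 1)
eta_v = 0.8778

0.8778


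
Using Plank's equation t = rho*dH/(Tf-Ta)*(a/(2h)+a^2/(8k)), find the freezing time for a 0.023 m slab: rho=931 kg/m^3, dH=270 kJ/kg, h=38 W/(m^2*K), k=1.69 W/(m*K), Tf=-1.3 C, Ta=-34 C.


dT = -1.3 - (-34) = 32.7 K
term1 = a/(2h) = 0.023/(2*38) = 0.0003026315789
term2 = a^2/(8k) = 0.023^2/(8*1.69) = 0.00003912721893
t = rho*dH*1000/dT * (term1 + term2)
t = 931*270*1000/32.7 * (0.0003026315789 + 0.00003912721893)
t = 2627 s

2627


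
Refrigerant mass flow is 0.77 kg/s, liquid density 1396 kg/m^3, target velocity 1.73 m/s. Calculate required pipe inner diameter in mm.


A = m_dot / (rho * v) = 0.77 / (1396 * 1.73) = 0.0003188300181 m^2
d = sqrt(4*A/pi) * 1000
d = 20.1 mm

20.1


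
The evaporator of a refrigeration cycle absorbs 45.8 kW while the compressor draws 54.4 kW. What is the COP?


COP = Q_evap / W
COP = 45.8 / 54.4
COP = 0.842

0.842


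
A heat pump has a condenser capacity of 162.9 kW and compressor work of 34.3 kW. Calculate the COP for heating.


COP_hp = Q_cond / W
COP_hp = 162.9 / 34.3
COP_hp = 4.749

4.749


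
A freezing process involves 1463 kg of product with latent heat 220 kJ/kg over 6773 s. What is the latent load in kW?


Q_lat = m * h_fg / t
Q_lat = 1463 * 220 / 6773
Q_lat = 47.52 kW

47.52


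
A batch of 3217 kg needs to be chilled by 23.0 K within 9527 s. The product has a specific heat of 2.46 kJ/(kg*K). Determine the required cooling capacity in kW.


Q = m * cp * dT / t
Q = 3217 * 2.46 * 23.0 / 9527
Q = 19.105 kW

19.105


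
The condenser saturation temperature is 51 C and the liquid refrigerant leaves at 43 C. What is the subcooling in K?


Subcooling = T_cond - T_liquid
Subcooling = 51 - 43
Subcooling = 8 K

8


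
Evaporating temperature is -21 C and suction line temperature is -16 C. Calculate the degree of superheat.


Superheat = T_suction - T_evap
Superheat = -16 - (-21)
Superheat = 5 K

5


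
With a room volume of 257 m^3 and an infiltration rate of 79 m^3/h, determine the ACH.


ACH = flow / volume
ACH = 79 / 257
ACH = 0.307

0.307


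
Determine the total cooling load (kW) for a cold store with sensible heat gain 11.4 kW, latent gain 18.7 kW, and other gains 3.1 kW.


Q_total = Q_s + Q_l + Q_misc
Q_total = 11.4 + 18.7 + 3.1
Q_total = 33.2 kW

33.2


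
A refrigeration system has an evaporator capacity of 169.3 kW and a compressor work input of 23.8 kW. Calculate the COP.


COP = Q_evap / W
COP = 169.3 / 23.8
COP = 7.113

7.113


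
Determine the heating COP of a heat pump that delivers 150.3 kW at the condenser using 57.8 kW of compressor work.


COP_hp = Q_cond / W
COP_hp = 150.3 / 57.8
COP_hp = 2.6

2.6


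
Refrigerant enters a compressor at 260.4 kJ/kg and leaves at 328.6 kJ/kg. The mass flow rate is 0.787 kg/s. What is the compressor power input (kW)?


dh = 328.6 - 260.4 = 68.2 kJ/kg
W = m_dot * dh = 0.787 * 68.2 = 53.67 kW

53.67


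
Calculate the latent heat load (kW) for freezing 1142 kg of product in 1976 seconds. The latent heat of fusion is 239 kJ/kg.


Q_lat = m * h_fg / t
Q_lat = 1142 * 239 / 1976
Q_lat = 138.13 kW

138.13


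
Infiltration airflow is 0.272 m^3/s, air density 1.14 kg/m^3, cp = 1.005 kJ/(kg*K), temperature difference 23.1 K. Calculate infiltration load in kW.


Q = V_dot * rho * cp * dT
Q = 0.272 * 1.14 * 1.005 * 23.1
Q = 7.199 kW

7.199


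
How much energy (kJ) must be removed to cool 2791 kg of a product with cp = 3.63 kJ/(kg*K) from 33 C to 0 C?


dT = 33 - (0) = 33 K
Q = m * cp * dT = 2791 * 3.63 * 33
Q = 334334 kJ

334334


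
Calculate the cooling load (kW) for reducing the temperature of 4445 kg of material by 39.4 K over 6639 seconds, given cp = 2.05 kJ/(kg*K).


Q = m * cp * dT / t
Q = 4445 * 2.05 * 39.4 / 6639
Q = 54.078 kW

54.078


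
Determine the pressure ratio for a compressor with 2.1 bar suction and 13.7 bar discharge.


PR = P_high / P_low
PR = 13.7 / 2.1
PR = 6.524

6.524


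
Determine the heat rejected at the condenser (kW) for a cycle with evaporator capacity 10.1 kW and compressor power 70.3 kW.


Q_cond = Q_evap + W
Q_cond = 10.1 + 70.3
Q_cond = 80.4 kW

80.4


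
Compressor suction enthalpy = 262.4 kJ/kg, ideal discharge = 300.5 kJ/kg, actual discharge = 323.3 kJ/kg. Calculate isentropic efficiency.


dh_ideal = 300.5 - 262.4 = 38.1 kJ/kg
dh_actual = 323.3 - 262.4 = 60.9 kJ/kg
eta_s = dh_ideal / dh_actual = 38.1 / 60.9
eta_s = 0.6256

0.6256


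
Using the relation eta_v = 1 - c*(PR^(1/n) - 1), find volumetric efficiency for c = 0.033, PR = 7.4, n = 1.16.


PR^(1/n) = 7.4^(1/1.16) = 5.61484393
eta_v = 1 - 0.033 * (5.61484393 - 1)
eta_v = 0.8477

0.8477


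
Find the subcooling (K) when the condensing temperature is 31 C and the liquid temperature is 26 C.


Subcooling = T_cond - T_liquid
Subcooling = 31 - 26
Subcooling = 5 K

5


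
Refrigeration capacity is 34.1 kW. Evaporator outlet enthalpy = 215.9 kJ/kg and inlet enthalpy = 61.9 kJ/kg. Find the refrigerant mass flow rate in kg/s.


dh = 215.9 - 61.9 = 154.0 kJ/kg
m_dot = Q / dh = 34.1 / 154.0 = 0.2214 kg/s

0.2214


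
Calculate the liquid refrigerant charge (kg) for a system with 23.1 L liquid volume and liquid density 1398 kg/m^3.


Charge = V * rho / 1000
Charge = 23.1 * 1398 / 1000
Charge = 32.29 kg

32.29


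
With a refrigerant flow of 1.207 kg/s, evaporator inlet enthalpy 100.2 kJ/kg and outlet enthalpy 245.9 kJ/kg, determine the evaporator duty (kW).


dh = 245.9 - 100.2 = 145.7 kJ/kg
Q_evap = m_dot * dh = 1.207 * 145.7
Q_evap = 175.86 kW

175.86


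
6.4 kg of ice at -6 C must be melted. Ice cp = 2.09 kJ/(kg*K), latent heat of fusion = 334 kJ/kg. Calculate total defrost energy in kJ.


Sensible heat = cp * dT = 2.09 * 6 = 12.54 kJ/kg
Total per kg = 12.54 + 334 = 346.54 kJ/kg
Q = m * total = 6.4 * 346.54
Q = 2217.9 kJ

2217.9


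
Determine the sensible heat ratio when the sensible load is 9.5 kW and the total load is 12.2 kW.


SHR = Q_sensible / Q_total
SHR = 9.5 / 12.2
SHR = 0.779

0.779


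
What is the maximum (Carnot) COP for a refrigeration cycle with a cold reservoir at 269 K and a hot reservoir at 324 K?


dT = 324 - 269 = 55 K
COP_carnot = T_cold / dT = 269 / 55
COP_carnot = 4.891

4.891


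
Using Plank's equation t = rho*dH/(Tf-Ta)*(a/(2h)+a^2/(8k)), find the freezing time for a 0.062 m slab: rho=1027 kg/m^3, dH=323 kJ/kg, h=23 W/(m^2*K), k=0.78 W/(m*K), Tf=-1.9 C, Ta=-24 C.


dT = -1.9 - (-24) = 22.1 K
term1 = a/(2h) = 0.062/(2*23) = 0.001347826087
term2 = a^2/(8k) = 0.062^2/(8*0.78) = 0.000616025641
t = rho*dH*1000/dT * (term1 + term2)
t = 1027*323*1000/22.1 * (0.001347826087 + 0.000616025641)
t = 29477 s

29477


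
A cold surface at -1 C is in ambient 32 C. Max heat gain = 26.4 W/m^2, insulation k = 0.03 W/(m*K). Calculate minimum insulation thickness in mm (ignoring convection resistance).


dT = 32 - (-1) = 33 K
thickness = k * dT / q_max * 1000
thickness = 0.03 * 33 / 26.4 * 1000
thickness = 37.5 mm

37.5


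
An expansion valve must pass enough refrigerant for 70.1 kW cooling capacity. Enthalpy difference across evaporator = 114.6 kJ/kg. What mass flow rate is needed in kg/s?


m_dot = Q / dh
m_dot = 70.1 / 114.6
m_dot = 0.6117 kg/s

0.6117


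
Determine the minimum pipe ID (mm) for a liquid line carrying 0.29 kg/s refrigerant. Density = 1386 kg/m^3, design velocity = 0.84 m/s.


A = m_dot / (rho * v) = 0.29 / (1386 * 0.84) = 0.0002490895348 m^2
d = sqrt(4*A/pi) * 1000
d = 17.8 mm

17.8


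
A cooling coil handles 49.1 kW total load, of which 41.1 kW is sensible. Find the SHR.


SHR = Q_sensible / Q_total
SHR = 41.1 / 49.1
SHR = 0.837

0.837


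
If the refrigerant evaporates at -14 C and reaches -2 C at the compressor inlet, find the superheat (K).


Superheat = T_suction - T_evap
Superheat = -2 - (-14)
Superheat = 12 K

12


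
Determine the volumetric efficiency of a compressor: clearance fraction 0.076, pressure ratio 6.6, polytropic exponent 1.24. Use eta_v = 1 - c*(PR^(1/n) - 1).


PR^(1/n) = 6.6^(1/1.24) = 4.58060169
eta_v = 1 - 0.076 * (4.58060169 - 1)
eta_v = 0.7279

0.7279


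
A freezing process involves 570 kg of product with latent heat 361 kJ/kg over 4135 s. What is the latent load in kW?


Q_lat = m * h_fg / t
Q_lat = 570 * 361 / 4135
Q_lat = 49.76 kW

49.76


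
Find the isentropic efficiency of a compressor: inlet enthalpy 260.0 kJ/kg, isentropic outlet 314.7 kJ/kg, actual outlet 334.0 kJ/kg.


dh_ideal = 314.7 - 260.0 = 54.7 kJ/kg
dh_actual = 334.0 - 260.0 = 74.0 kJ/kg
eta_s = dh_ideal / dh_actual = 54.7 / 74.0
eta_s = 0.7392

0.7392


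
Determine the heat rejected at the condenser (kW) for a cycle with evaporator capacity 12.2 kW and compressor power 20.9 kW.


Q_cond = Q_evap + W
Q_cond = 12.2 + 20.9
Q_cond = 33.1 kW

33.1


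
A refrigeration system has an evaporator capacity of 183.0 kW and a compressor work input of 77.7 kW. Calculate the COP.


COP = Q_evap / W
COP = 183.0 / 77.7
COP = 2.355

2.355


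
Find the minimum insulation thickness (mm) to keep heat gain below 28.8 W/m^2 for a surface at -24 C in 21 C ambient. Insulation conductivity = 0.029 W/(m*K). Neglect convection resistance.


dT = 21 - (-24) = 45 K
thickness = k * dT / q_max * 1000
thickness = 0.029 * 45 / 28.8 * 1000
thickness = 45.3 mm

45.3


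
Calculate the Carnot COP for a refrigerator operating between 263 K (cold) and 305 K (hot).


dT = 305 - 263 = 42 K
COP_carnot = T_cold / dT = 263 / 42
COP_carnot = 6.262

6.262


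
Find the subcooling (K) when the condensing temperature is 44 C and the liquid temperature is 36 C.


Subcooling = T_cond - T_liquid
Subcooling = 44 - 36
Subcooling = 8 K

8


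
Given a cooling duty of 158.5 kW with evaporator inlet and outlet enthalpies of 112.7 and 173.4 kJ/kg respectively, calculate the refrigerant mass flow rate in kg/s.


dh = 173.4 - 112.7 = 60.7 kJ/kg
m_dot = Q / dh = 158.5 / 60.7 = 2.6112 kg/s

2.6112


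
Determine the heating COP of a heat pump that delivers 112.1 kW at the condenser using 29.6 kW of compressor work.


COP_hp = Q_cond / W
COP_hp = 112.1 / 29.6
COP_hp = 3.787

3.787


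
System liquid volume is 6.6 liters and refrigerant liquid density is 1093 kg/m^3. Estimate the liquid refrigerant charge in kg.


Charge = V * rho / 1000
Charge = 6.6 * 1093 / 1000
Charge = 7.21 kg

7.21


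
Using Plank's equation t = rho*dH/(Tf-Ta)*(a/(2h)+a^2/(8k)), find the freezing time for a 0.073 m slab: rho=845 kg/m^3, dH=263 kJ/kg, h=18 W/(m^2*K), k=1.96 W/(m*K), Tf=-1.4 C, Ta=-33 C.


dT = -1.4 - (-33) = 31.6 K
term1 = a/(2h) = 0.073/(2*18) = 0.002027777778
term2 = a^2/(8k) = 0.073^2/(8*1.96) = 0.0003398596939
t = rho*dH*1000/dT * (term1 + term2)
t = 845*263*1000/31.6 * (0.002027777778 + 0.0003398596939)
t = 16651 s

16651


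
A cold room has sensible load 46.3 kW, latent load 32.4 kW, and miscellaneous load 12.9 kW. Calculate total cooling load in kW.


Q_total = Q_s + Q_l + Q_misc
Q_total = 46.3 + 32.4 + 12.9
Q_total = 91.6 kW

91.6


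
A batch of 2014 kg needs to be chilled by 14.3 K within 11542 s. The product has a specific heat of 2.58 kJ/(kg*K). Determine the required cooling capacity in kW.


Q = m * cp * dT / t
Q = 2014 * 2.58 * 14.3 / 11542
Q = 6.438 kW

6.438


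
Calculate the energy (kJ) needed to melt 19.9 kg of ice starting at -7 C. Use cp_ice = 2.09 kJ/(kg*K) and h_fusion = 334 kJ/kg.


Sensible heat = cp * dT = 2.09 * 7 = 14.63 kJ/kg
Total per kg = 14.63 + 334 = 348.63 kJ/kg
Q = m * total = 19.9 * 348.63
Q = 6937.7 kJ

6937.7


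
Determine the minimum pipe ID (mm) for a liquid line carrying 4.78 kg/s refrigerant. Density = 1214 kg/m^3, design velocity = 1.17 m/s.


A = m_dot / (rho * v) = 4.78 / (1214 * 1.17) = 0.003365296611 m^2
d = sqrt(4*A/pi) * 1000
d = 65.5 mm

65.5


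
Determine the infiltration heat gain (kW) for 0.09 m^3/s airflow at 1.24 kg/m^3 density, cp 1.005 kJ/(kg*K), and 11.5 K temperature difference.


Q = V_dot * rho * cp * dT
Q = 0.09 * 1.24 * 1.005 * 11.5
Q = 1.29 kW

1.29


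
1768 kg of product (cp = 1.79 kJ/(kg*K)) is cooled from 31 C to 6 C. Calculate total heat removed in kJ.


dT = 31 - (6) = 25 K
Q = m * cp * dT = 1768 * 1.79 * 25
Q = 79118 kJ

79118


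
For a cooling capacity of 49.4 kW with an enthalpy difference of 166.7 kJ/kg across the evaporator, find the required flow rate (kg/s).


m_dot = Q / dh
m_dot = 49.4 / 166.7
m_dot = 0.2963 kg/s

0.2963


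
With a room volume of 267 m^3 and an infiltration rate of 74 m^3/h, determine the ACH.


ACH = flow / volume
ACH = 74 / 267
ACH = 0.277

0.277


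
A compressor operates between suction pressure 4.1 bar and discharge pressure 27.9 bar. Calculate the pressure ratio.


PR = P_high / P_low
PR = 27.9 / 4.1
PR = 6.805

6.805


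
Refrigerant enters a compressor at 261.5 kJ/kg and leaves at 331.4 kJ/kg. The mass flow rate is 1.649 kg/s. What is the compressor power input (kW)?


dh = 331.4 - 261.5 = 69.9 kJ/kg
W = m_dot * dh = 1.649 * 69.9 = 115.27 kW

115.27


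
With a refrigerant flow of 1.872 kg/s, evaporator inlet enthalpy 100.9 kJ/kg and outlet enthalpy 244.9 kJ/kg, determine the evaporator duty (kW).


dh = 244.9 - 100.9 = 144.0 kJ/kg
Q_evap = m_dot * dh = 1.872 * 144.0
Q_evap = 269.57 kW

269.57


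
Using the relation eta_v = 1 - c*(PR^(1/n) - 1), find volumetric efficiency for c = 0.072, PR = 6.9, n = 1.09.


PR^(1/n) = 6.9^(1/1.09) = 5.88283032
eta_v = 1 - 0.072 * (5.88283032 - 1)
eta_v = 0.6484

0.6484


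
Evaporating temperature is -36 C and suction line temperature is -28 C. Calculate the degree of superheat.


Superheat = T_suction - T_evap
Superheat = -28 - (-36)
Superheat = 8 K

8


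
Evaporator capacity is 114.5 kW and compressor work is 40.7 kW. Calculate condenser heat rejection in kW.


Q_cond = Q_evap + W
Q_cond = 114.5 + 40.7
Q_cond = 155.2 kW

155.2


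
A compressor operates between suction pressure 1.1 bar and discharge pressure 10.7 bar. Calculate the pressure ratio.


PR = P_high / P_low
PR = 10.7 / 1.1
PR = 9.727

9.727


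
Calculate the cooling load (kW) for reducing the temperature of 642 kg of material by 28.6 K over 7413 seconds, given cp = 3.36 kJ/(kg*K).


Q = m * cp * dT / t
Q = 642 * 3.36 * 28.6 / 7413
Q = 8.322 kW

8.322


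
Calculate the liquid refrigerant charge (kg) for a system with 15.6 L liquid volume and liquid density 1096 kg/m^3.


Charge = V * rho / 1000
Charge = 15.6 * 1096 / 1000
Charge = 17.1 kg

17.1
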